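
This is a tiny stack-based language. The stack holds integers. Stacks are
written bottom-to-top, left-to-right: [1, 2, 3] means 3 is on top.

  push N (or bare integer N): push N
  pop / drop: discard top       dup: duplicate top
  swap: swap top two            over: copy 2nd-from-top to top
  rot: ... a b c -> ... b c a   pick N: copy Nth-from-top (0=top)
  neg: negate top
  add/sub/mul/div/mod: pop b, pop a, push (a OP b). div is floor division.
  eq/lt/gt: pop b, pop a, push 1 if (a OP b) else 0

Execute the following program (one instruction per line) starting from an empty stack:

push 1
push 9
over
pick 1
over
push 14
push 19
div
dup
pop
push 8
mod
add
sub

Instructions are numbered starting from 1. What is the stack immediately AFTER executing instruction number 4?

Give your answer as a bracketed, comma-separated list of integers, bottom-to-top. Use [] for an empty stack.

Step 1 ('push 1'): [1]
Step 2 ('push 9'): [1, 9]
Step 3 ('over'): [1, 9, 1]
Step 4 ('pick 1'): [1, 9, 1, 9]

Answer: [1, 9, 1, 9]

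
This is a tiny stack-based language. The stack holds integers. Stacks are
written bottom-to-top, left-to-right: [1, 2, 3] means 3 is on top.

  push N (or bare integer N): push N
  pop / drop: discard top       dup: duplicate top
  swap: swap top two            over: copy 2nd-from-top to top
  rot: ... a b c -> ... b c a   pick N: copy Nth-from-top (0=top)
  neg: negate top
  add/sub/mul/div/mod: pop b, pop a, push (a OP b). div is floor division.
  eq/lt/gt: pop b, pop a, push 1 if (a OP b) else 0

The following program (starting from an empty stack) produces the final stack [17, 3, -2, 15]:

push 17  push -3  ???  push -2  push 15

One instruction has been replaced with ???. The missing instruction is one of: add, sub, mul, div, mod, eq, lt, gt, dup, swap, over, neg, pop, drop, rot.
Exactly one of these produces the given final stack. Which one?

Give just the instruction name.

Answer: neg

Derivation:
Stack before ???: [17, -3]
Stack after ???:  [17, 3]
The instruction that transforms [17, -3] -> [17, 3] is: neg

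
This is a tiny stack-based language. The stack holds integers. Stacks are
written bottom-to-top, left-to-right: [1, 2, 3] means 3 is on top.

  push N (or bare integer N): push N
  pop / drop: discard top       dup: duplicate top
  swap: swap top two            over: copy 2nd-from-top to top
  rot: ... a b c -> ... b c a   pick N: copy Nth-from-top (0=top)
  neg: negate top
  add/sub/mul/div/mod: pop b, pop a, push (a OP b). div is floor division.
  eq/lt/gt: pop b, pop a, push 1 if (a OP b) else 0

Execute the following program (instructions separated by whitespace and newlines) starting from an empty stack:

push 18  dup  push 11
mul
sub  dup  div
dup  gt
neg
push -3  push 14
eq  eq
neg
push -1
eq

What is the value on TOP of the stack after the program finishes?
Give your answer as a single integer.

After 'push 18': [18]
After 'dup': [18, 18]
After 'push 11': [18, 18, 11]
After 'mul': [18, 198]
After 'sub': [-180]
After 'dup': [-180, -180]
After 'div': [1]
After 'dup': [1, 1]
After 'gt': [0]
After 'neg': [0]
After 'push -3': [0, -3]
After 'push 14': [0, -3, 14]
After 'eq': [0, 0]
After 'eq': [1]
After 'neg': [-1]
After 'push -1': [-1, -1]
After 'eq': [1]

Answer: 1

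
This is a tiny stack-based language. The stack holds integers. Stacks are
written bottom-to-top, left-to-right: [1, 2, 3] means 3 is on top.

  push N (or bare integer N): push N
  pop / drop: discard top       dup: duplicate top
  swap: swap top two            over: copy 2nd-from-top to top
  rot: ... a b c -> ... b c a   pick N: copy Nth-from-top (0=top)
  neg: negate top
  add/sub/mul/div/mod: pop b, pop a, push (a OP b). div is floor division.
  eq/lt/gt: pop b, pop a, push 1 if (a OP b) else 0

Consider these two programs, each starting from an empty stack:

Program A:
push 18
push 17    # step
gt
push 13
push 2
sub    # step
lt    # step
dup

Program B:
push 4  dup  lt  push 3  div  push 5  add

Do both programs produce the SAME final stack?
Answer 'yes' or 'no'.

Answer: no

Derivation:
Program A trace:
  After 'push 18': [18]
  After 'push 17': [18, 17]
  After 'gt': [1]
  After 'push 13': [1, 13]
  After 'push 2': [1, 13, 2]
  After 'sub': [1, 11]
  After 'lt': [1]
  After 'dup': [1, 1]
Program A final stack: [1, 1]

Program B trace:
  After 'push 4': [4]
  After 'dup': [4, 4]
  After 'lt': [0]
  After 'push 3': [0, 3]
  After 'div': [0]
  After 'push 5': [0, 5]
  After 'add': [5]
Program B final stack: [5]
Same: no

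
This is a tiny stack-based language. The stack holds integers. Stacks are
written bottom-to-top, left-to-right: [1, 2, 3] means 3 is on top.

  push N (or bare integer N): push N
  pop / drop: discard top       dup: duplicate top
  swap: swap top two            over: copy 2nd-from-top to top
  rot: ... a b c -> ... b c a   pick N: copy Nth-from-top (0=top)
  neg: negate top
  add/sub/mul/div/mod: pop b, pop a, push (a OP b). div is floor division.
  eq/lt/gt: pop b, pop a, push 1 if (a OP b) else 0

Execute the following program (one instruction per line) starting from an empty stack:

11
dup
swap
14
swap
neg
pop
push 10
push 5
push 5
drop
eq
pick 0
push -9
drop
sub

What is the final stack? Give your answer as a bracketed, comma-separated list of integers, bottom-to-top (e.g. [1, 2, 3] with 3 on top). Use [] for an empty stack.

Answer: [11, 14, 0]

Derivation:
After 'push 11': [11]
After 'dup': [11, 11]
After 'swap': [11, 11]
After 'push 14': [11, 11, 14]
After 'swap': [11, 14, 11]
After 'neg': [11, 14, -11]
After 'pop': [11, 14]
After 'push 10': [11, 14, 10]
After 'push 5': [11, 14, 10, 5]
After 'push 5': [11, 14, 10, 5, 5]
After 'drop': [11, 14, 10, 5]
After 'eq': [11, 14, 0]
After 'pick 0': [11, 14, 0, 0]
After 'push -9': [11, 14, 0, 0, -9]
After 'drop': [11, 14, 0, 0]
After 'sub': [11, 14, 0]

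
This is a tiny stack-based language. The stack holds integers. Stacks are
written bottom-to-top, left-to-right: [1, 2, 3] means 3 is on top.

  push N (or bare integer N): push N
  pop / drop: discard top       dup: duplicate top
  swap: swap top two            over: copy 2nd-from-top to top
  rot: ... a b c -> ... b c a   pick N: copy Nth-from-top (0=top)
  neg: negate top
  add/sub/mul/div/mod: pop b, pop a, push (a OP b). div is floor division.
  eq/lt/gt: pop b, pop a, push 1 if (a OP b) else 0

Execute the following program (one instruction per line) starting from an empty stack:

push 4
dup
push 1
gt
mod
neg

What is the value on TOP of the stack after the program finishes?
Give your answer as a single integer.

After 'push 4': [4]
After 'dup': [4, 4]
After 'push 1': [4, 4, 1]
After 'gt': [4, 1]
After 'mod': [0]
After 'neg': [0]

Answer: 0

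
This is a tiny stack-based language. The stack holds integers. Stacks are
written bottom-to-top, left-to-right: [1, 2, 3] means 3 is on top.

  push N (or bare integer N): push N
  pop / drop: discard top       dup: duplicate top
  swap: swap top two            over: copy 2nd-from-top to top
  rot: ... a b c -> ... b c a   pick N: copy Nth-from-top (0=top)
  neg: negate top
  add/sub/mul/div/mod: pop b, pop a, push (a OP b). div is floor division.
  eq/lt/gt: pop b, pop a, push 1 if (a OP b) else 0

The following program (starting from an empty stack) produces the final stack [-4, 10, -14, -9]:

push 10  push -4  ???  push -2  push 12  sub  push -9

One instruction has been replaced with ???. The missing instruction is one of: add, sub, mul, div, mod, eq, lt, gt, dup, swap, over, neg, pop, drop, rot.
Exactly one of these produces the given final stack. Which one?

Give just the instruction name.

Answer: swap

Derivation:
Stack before ???: [10, -4]
Stack after ???:  [-4, 10]
The instruction that transforms [10, -4] -> [-4, 10] is: swap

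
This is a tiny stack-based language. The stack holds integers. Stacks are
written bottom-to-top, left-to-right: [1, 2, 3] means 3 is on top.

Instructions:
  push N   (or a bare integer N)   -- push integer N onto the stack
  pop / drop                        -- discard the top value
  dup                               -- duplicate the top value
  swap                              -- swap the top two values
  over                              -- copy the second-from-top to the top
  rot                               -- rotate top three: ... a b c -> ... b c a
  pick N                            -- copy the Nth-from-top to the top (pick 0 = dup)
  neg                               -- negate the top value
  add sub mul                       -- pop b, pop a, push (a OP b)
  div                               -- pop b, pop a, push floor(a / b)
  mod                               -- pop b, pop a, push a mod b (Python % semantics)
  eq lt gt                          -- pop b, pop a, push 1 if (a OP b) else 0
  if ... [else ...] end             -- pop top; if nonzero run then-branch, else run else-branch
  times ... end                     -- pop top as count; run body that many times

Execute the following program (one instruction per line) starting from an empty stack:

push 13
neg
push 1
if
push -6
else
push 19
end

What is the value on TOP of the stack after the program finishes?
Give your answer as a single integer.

After 'push 13': [13]
After 'neg': [-13]
After 'push 1': [-13, 1]
After 'if': [-13]
After 'push -6': [-13, -6]

Answer: -6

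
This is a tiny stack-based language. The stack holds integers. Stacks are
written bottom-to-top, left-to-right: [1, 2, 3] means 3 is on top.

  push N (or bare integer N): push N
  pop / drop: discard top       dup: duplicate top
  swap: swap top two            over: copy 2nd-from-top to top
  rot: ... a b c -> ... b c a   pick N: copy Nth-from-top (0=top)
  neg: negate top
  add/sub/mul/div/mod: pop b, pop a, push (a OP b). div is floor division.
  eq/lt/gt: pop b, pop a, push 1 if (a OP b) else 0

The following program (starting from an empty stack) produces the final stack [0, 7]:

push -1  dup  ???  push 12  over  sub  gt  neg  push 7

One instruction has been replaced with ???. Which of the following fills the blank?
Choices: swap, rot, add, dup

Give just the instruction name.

Stack before ???: [-1, -1]
Stack after ???:  [-2]
Checking each choice:
  swap: produces [-1, 0, 7]
  rot: stack underflow (need 3, have 2)
  add: MATCH
  dup: produces [-1, -1, 0, 7]


Answer: add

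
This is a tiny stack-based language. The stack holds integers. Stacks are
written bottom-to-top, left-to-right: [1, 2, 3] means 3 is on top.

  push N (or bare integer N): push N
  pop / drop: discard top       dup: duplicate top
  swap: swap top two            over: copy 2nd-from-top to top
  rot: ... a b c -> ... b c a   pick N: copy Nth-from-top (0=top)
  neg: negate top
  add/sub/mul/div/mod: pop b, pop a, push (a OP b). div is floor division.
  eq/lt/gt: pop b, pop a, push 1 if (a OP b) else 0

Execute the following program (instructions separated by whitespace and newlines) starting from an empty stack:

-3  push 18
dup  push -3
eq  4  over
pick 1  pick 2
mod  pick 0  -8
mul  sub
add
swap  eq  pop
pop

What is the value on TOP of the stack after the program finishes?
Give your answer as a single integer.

Answer: 18

Derivation:
After 'push -3': [-3]
After 'push 18': [-3, 18]
After 'dup': [-3, 18, 18]
After 'push -3': [-3, 18, 18, -3]
After 'eq': [-3, 18, 0]
After 'push 4': [-3, 18, 0, 4]
After 'over': [-3, 18, 0, 4, 0]
After 'pick 1': [-3, 18, 0, 4, 0, 4]
After 'pick 2': [-3, 18, 0, 4, 0, 4, 4]
After 'mod': [-3, 18, 0, 4, 0, 0]
After 'pick 0': [-3, 18, 0, 4, 0, 0, 0]
After 'push -8': [-3, 18, 0, 4, 0, 0, 0, -8]
After 'mul': [-3, 18, 0, 4, 0, 0, 0]
After 'sub': [-3, 18, 0, 4, 0, 0]
After 'add': [-3, 18, 0, 4, 0]
After 'swap': [-3, 18, 0, 0, 4]
After 'eq': [-3, 18, 0, 0]
After 'pop': [-3, 18, 0]
After 'pop': [-3, 18]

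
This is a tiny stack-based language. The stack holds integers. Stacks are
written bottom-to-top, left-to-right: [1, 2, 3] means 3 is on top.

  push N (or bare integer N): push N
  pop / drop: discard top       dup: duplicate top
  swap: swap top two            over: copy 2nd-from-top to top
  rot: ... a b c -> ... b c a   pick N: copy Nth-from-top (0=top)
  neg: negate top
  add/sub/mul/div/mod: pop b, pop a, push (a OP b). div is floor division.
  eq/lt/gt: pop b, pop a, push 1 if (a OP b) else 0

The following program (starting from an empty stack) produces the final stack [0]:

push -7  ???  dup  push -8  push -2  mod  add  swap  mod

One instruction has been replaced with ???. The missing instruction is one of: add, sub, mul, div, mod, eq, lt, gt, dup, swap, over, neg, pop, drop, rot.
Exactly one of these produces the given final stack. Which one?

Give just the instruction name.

Stack before ???: [-7]
Stack after ???:  [7]
The instruction that transforms [-7] -> [7] is: neg

Answer: neg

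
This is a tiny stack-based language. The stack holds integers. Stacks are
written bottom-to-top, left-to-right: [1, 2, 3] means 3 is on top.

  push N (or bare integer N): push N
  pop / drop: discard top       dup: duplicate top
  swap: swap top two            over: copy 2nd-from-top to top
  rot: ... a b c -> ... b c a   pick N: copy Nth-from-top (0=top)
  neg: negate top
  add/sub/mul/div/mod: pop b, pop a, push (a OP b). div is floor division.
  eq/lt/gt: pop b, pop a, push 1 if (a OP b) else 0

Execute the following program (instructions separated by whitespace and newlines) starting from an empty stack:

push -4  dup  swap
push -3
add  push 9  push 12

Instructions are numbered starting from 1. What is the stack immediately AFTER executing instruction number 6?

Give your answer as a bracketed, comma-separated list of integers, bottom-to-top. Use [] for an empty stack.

Step 1 ('push -4'): [-4]
Step 2 ('dup'): [-4, -4]
Step 3 ('swap'): [-4, -4]
Step 4 ('push -3'): [-4, -4, -3]
Step 5 ('add'): [-4, -7]
Step 6 ('push 9'): [-4, -7, 9]

Answer: [-4, -7, 9]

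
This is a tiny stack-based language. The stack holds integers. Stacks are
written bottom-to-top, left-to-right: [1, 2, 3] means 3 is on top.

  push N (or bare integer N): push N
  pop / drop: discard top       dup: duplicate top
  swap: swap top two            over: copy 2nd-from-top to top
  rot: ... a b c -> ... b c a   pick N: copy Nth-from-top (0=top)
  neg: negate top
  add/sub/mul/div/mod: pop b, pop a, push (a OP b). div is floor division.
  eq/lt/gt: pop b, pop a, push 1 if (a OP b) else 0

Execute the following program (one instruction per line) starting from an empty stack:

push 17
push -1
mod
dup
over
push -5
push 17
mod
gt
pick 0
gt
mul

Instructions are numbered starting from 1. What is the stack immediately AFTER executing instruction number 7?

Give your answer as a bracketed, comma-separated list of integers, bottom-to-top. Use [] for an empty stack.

Answer: [0, 0, 0, -5, 17]

Derivation:
Step 1 ('push 17'): [17]
Step 2 ('push -1'): [17, -1]
Step 3 ('mod'): [0]
Step 4 ('dup'): [0, 0]
Step 5 ('over'): [0, 0, 0]
Step 6 ('push -5'): [0, 0, 0, -5]
Step 7 ('push 17'): [0, 0, 0, -5, 17]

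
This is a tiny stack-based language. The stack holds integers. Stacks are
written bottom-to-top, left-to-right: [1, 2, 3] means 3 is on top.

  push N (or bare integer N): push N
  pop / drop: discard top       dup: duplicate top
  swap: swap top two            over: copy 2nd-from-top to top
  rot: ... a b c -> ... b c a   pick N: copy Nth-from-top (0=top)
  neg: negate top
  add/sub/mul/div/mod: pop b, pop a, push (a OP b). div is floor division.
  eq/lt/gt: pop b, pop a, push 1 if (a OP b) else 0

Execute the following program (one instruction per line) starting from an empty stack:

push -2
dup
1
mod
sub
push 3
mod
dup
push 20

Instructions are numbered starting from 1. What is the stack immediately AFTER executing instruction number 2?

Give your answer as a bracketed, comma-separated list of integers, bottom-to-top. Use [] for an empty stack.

Step 1 ('push -2'): [-2]
Step 2 ('dup'): [-2, -2]

Answer: [-2, -2]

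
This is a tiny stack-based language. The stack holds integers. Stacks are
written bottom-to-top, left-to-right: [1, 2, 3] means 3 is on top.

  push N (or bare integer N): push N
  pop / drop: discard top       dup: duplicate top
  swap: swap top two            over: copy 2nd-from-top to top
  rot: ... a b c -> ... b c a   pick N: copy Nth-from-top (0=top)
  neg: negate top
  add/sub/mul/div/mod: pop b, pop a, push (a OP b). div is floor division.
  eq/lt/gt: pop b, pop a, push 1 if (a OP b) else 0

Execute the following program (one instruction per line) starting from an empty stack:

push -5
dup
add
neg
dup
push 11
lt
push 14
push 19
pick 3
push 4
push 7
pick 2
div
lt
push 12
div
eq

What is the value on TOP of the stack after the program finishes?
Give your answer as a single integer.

After 'push -5': [-5]
After 'dup': [-5, -5]
After 'add': [-10]
After 'neg': [10]
After 'dup': [10, 10]
After 'push 11': [10, 10, 11]
After 'lt': [10, 1]
After 'push 14': [10, 1, 14]
After 'push 19': [10, 1, 14, 19]
After 'pick 3': [10, 1, 14, 19, 10]
After 'push 4': [10, 1, 14, 19, 10, 4]
After 'push 7': [10, 1, 14, 19, 10, 4, 7]
After 'pick 2': [10, 1, 14, 19, 10, 4, 7, 10]
After 'div': [10, 1, 14, 19, 10, 4, 0]
After 'lt': [10, 1, 14, 19, 10, 0]
After 'push 12': [10, 1, 14, 19, 10, 0, 12]
After 'div': [10, 1, 14, 19, 10, 0]
After 'eq': [10, 1, 14, 19, 0]

Answer: 0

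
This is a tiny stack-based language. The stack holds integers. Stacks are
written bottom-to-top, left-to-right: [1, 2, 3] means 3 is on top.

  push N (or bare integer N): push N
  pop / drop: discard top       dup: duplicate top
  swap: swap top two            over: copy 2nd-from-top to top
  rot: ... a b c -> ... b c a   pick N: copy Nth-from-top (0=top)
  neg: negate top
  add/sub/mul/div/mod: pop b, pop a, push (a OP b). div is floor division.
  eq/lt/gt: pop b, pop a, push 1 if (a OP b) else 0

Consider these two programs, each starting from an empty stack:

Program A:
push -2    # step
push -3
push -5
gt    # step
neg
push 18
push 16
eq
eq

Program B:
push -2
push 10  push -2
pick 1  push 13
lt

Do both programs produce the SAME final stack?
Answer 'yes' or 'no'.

Program A trace:
  After 'push -2': [-2]
  After 'push -3': [-2, -3]
  After 'push -5': [-2, -3, -5]
  After 'gt': [-2, 1]
  After 'neg': [-2, -1]
  After 'push 18': [-2, -1, 18]
  After 'push 16': [-2, -1, 18, 16]
  After 'eq': [-2, -1, 0]
  After 'eq': [-2, 0]
Program A final stack: [-2, 0]

Program B trace:
  After 'push -2': [-2]
  After 'push 10': [-2, 10]
  After 'push -2': [-2, 10, -2]
  After 'pick 1': [-2, 10, -2, 10]
  After 'push 13': [-2, 10, -2, 10, 13]
  After 'lt': [-2, 10, -2, 1]
Program B final stack: [-2, 10, -2, 1]
Same: no

Answer: no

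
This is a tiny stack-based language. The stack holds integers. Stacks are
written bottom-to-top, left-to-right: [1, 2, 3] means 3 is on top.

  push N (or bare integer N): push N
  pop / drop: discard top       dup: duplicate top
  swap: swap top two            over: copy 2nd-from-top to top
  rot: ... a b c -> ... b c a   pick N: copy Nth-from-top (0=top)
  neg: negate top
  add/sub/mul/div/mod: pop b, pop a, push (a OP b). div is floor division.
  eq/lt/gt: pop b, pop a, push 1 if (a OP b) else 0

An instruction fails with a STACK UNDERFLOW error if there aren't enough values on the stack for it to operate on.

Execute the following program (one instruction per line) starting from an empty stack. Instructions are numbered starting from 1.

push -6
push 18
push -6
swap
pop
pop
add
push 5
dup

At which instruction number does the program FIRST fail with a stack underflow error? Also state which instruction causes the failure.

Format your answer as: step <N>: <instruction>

Step 1 ('push -6'): stack = [-6], depth = 1
Step 2 ('push 18'): stack = [-6, 18], depth = 2
Step 3 ('push -6'): stack = [-6, 18, -6], depth = 3
Step 4 ('swap'): stack = [-6, -6, 18], depth = 3
Step 5 ('pop'): stack = [-6, -6], depth = 2
Step 6 ('pop'): stack = [-6], depth = 1
Step 7 ('add'): needs 2 value(s) but depth is 1 — STACK UNDERFLOW

Answer: step 7: add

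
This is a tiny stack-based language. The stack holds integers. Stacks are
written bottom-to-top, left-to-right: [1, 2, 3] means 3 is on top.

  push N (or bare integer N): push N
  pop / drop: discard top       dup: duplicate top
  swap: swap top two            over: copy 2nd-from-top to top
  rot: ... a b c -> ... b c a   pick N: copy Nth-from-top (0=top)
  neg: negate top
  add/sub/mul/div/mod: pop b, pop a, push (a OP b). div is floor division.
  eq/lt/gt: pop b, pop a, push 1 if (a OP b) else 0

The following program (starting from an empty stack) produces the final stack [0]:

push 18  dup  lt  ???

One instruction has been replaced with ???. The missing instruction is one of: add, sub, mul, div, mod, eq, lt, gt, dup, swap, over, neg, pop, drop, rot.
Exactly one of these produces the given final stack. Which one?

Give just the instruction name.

Answer: neg

Derivation:
Stack before ???: [0]
Stack after ???:  [0]
The instruction that transforms [0] -> [0] is: neg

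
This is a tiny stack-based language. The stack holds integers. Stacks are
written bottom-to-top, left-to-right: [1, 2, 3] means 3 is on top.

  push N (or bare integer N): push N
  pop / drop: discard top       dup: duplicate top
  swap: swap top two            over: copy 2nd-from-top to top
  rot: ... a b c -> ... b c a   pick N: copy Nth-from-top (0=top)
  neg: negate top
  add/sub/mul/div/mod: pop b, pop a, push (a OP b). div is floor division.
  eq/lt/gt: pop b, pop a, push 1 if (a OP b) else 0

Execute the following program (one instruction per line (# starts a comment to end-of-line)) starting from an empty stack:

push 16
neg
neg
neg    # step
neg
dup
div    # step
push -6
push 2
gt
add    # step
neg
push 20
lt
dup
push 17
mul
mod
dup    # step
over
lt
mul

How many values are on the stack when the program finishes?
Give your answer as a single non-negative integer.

Answer: 1

Derivation:
After 'push 16': stack = [16] (depth 1)
After 'neg': stack = [-16] (depth 1)
After 'neg': stack = [16] (depth 1)
After 'neg': stack = [-16] (depth 1)
After 'neg': stack = [16] (depth 1)
After 'dup': stack = [16, 16] (depth 2)
After 'div': stack = [1] (depth 1)
After 'push -6': stack = [1, -6] (depth 2)
After 'push 2': stack = [1, -6, 2] (depth 3)
After 'gt': stack = [1, 0] (depth 2)
  ...
After 'push 20': stack = [-1, 20] (depth 2)
After 'lt': stack = [1] (depth 1)
After 'dup': stack = [1, 1] (depth 2)
After 'push 17': stack = [1, 1, 17] (depth 3)
After 'mul': stack = [1, 17] (depth 2)
After 'mod': stack = [1] (depth 1)
After 'dup': stack = [1, 1] (depth 2)
After 'over': stack = [1, 1, 1] (depth 3)
After 'lt': stack = [1, 0] (depth 2)
After 'mul': stack = [0] (depth 1)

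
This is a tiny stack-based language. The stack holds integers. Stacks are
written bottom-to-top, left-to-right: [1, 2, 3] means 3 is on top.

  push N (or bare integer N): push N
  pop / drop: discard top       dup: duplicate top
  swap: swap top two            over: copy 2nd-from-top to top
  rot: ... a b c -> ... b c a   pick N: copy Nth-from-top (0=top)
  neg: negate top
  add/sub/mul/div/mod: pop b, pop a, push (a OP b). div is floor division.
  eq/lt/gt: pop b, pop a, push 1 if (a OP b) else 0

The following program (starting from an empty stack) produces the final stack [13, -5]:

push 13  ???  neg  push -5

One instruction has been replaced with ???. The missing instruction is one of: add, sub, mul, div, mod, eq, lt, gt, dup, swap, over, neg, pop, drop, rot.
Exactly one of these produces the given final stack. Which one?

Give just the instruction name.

Answer: neg

Derivation:
Stack before ???: [13]
Stack after ???:  [-13]
The instruction that transforms [13] -> [-13] is: neg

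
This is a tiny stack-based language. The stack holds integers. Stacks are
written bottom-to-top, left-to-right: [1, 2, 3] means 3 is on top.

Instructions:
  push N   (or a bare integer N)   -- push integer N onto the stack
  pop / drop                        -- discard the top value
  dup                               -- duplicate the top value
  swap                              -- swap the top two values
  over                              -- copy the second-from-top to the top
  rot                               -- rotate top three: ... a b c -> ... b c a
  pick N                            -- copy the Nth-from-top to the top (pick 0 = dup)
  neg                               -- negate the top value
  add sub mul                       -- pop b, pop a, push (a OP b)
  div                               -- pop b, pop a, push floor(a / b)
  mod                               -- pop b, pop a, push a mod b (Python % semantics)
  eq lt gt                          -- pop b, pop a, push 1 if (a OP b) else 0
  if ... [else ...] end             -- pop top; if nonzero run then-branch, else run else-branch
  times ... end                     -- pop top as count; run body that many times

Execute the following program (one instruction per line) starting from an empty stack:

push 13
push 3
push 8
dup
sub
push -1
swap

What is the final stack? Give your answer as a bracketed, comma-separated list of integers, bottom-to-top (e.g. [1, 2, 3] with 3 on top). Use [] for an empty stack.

After 'push 13': [13]
After 'push 3': [13, 3]
After 'push 8': [13, 3, 8]
After 'dup': [13, 3, 8, 8]
After 'sub': [13, 3, 0]
After 'push -1': [13, 3, 0, -1]
After 'swap': [13, 3, -1, 0]

Answer: [13, 3, -1, 0]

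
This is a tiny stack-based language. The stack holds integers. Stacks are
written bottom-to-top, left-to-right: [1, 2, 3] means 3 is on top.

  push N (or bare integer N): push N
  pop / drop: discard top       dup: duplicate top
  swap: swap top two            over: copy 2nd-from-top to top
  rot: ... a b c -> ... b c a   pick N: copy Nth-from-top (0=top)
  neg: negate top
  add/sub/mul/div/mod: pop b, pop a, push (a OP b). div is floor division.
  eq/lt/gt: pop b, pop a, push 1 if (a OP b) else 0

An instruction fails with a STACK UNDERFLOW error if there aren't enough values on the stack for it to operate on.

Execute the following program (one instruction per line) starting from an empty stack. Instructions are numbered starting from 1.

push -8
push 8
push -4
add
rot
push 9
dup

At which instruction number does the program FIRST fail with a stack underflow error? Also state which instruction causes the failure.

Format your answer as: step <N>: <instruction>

Answer: step 5: rot

Derivation:
Step 1 ('push -8'): stack = [-8], depth = 1
Step 2 ('push 8'): stack = [-8, 8], depth = 2
Step 3 ('push -4'): stack = [-8, 8, -4], depth = 3
Step 4 ('add'): stack = [-8, 4], depth = 2
Step 5 ('rot'): needs 3 value(s) but depth is 2 — STACK UNDERFLOW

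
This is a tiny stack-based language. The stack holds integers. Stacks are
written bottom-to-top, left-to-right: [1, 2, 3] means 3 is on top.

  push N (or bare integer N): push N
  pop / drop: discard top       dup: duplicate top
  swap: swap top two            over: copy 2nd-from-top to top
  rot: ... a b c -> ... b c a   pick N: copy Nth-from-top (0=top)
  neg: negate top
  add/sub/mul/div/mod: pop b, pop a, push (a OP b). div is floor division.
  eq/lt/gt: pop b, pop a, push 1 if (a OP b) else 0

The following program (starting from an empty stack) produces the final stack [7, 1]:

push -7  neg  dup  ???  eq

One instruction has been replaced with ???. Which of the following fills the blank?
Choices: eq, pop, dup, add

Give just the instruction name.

Answer: dup

Derivation:
Stack before ???: [7, 7]
Stack after ???:  [7, 7, 7]
Checking each choice:
  eq: stack underflow (need 2, have 1)
  pop: stack underflow (need 2, have 1)
  dup: MATCH
  add: stack underflow (need 2, have 1)


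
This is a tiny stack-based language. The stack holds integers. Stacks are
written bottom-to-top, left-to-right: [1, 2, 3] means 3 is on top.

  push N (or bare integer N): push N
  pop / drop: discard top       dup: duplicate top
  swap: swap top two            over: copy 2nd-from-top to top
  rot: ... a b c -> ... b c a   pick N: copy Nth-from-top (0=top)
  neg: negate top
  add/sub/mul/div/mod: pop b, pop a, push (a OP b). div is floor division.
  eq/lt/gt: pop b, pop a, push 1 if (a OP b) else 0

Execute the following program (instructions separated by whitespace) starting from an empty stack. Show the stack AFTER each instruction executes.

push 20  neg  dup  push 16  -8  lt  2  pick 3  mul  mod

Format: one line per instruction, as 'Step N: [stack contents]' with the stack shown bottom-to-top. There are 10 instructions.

Step 1: [20]
Step 2: [-20]
Step 3: [-20, -20]
Step 4: [-20, -20, 16]
Step 5: [-20, -20, 16, -8]
Step 6: [-20, -20, 0]
Step 7: [-20, -20, 0, 2]
Step 8: [-20, -20, 0, 2, -20]
Step 9: [-20, -20, 0, -40]
Step 10: [-20, -20, 0]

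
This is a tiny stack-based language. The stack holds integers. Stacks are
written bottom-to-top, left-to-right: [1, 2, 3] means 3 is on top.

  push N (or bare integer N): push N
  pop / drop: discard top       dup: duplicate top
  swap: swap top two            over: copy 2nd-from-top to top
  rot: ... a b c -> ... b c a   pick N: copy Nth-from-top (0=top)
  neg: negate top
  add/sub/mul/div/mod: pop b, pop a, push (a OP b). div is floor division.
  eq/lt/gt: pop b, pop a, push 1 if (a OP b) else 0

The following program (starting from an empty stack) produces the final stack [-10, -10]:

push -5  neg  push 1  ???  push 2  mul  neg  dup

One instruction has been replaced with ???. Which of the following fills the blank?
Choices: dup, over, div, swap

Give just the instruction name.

Answer: div

Derivation:
Stack before ???: [5, 1]
Stack after ???:  [5]
Checking each choice:
  dup: produces [5, 1, -2, -2]
  over: produces [5, 1, -10, -10]
  div: MATCH
  swap: produces [1, -10, -10]


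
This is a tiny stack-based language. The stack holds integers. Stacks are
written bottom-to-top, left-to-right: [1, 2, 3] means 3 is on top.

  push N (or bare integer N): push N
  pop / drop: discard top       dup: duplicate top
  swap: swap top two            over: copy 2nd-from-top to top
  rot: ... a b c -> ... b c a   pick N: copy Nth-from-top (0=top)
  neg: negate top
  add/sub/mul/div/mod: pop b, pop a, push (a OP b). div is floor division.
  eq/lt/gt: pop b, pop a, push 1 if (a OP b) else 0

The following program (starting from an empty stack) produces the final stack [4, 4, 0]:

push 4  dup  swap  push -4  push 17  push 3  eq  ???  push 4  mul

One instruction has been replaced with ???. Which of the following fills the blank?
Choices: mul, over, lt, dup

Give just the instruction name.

Answer: mul

Derivation:
Stack before ???: [4, 4, -4, 0]
Stack after ???:  [4, 4, 0]
Checking each choice:
  mul: MATCH
  over: produces [4, 4, -4, 0, -16]
  lt: produces [4, 4, 4]
  dup: produces [4, 4, -4, 0, 0]


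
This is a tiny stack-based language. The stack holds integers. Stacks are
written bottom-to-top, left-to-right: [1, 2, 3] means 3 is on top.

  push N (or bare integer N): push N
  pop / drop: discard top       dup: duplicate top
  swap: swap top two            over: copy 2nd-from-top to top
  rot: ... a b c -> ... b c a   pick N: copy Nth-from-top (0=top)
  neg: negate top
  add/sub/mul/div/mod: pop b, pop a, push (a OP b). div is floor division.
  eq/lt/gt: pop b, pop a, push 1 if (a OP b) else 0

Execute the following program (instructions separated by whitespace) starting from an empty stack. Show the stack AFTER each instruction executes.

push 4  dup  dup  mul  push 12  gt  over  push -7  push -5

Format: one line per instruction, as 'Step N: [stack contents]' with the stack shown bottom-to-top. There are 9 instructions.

Step 1: [4]
Step 2: [4, 4]
Step 3: [4, 4, 4]
Step 4: [4, 16]
Step 5: [4, 16, 12]
Step 6: [4, 1]
Step 7: [4, 1, 4]
Step 8: [4, 1, 4, -7]
Step 9: [4, 1, 4, -7, -5]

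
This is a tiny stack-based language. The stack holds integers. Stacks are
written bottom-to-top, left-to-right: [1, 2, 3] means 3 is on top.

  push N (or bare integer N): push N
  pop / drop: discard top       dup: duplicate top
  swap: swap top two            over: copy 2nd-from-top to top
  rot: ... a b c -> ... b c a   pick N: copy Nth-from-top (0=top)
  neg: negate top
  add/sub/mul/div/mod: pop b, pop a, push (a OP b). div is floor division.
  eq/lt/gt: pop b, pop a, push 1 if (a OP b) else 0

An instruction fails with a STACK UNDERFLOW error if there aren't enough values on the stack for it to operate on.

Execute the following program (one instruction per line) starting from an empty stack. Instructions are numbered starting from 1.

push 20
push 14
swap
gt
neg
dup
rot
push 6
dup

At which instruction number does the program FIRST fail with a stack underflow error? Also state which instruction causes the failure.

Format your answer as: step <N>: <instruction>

Step 1 ('push 20'): stack = [20], depth = 1
Step 2 ('push 14'): stack = [20, 14], depth = 2
Step 3 ('swap'): stack = [14, 20], depth = 2
Step 4 ('gt'): stack = [0], depth = 1
Step 5 ('neg'): stack = [0], depth = 1
Step 6 ('dup'): stack = [0, 0], depth = 2
Step 7 ('rot'): needs 3 value(s) but depth is 2 — STACK UNDERFLOW

Answer: step 7: rot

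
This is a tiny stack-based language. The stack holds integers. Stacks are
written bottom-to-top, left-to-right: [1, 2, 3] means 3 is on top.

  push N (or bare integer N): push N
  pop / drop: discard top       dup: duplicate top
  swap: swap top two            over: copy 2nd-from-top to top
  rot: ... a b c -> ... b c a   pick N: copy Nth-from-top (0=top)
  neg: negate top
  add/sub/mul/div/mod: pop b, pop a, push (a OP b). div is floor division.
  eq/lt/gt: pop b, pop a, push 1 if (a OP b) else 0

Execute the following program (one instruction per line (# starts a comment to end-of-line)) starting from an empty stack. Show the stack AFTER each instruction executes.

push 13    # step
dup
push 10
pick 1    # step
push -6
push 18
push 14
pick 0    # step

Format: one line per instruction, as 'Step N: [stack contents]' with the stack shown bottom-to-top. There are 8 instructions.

Step 1: [13]
Step 2: [13, 13]
Step 3: [13, 13, 10]
Step 4: [13, 13, 10, 13]
Step 5: [13, 13, 10, 13, -6]
Step 6: [13, 13, 10, 13, -6, 18]
Step 7: [13, 13, 10, 13, -6, 18, 14]
Step 8: [13, 13, 10, 13, -6, 18, 14, 14]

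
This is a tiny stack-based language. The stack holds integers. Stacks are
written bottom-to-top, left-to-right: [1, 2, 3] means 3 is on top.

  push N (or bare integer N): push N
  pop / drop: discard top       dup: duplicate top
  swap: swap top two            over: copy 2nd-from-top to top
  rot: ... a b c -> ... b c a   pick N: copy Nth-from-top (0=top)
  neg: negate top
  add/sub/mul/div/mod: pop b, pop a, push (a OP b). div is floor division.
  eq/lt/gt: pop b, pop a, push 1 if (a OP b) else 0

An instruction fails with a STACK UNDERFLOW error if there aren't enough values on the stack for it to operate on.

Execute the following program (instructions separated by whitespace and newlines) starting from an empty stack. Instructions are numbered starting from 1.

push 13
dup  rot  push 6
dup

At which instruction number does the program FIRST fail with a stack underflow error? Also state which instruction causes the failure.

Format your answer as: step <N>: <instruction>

Answer: step 3: rot

Derivation:
Step 1 ('push 13'): stack = [13], depth = 1
Step 2 ('dup'): stack = [13, 13], depth = 2
Step 3 ('rot'): needs 3 value(s) but depth is 2 — STACK UNDERFLOW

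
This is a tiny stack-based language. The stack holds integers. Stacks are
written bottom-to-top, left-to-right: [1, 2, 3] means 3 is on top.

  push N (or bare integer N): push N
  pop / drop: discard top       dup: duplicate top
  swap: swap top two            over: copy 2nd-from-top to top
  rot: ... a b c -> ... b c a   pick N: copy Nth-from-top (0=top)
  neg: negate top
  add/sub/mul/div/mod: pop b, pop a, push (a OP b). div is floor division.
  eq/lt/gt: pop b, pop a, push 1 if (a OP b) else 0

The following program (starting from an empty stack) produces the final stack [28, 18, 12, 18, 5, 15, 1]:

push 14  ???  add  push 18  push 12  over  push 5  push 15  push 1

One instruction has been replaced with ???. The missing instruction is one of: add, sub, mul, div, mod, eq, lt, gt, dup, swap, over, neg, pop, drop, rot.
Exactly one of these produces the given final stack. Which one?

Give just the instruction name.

Stack before ???: [14]
Stack after ???:  [14, 14]
The instruction that transforms [14] -> [14, 14] is: dup

Answer: dup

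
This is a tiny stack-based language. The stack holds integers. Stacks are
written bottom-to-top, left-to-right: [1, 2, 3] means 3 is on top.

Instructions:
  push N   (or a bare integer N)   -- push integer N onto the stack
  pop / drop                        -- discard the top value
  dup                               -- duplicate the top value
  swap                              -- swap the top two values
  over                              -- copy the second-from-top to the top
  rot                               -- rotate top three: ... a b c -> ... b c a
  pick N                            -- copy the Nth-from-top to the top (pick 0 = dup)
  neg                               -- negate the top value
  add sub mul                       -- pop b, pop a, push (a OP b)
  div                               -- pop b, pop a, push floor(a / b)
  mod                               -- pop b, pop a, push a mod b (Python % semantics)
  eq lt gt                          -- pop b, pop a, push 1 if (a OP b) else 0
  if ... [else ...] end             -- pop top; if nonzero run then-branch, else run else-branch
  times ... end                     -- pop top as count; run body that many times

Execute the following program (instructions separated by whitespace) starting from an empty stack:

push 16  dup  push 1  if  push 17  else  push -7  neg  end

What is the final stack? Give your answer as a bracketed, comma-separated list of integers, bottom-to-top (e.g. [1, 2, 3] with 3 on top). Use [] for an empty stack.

After 'push 16': [16]
After 'dup': [16, 16]
After 'push 1': [16, 16, 1]
After 'if': [16, 16]
After 'push 17': [16, 16, 17]

Answer: [16, 16, 17]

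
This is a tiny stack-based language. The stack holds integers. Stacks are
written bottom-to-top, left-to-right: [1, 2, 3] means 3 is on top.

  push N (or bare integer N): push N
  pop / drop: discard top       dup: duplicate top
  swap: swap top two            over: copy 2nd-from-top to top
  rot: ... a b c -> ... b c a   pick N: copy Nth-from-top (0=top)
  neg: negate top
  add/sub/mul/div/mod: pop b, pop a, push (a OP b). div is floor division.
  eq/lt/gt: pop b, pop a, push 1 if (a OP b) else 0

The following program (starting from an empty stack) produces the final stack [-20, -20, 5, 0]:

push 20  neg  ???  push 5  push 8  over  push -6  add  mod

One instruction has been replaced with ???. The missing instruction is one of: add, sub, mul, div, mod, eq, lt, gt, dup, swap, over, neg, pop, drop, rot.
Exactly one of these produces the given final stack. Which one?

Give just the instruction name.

Answer: dup

Derivation:
Stack before ???: [-20]
Stack after ???:  [-20, -20]
The instruction that transforms [-20] -> [-20, -20] is: dup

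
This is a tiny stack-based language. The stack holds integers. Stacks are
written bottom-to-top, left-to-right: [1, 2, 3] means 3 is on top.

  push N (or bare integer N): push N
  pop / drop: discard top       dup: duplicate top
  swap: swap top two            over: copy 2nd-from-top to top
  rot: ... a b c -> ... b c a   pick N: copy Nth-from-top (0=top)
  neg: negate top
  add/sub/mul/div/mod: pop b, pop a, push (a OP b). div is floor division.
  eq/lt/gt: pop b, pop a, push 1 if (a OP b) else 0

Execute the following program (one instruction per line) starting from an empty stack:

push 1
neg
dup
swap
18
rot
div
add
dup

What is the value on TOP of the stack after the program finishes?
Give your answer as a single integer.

Answer: -19

Derivation:
After 'push 1': [1]
After 'neg': [-1]
After 'dup': [-1, -1]
After 'swap': [-1, -1]
After 'push 18': [-1, -1, 18]
After 'rot': [-1, 18, -1]
After 'div': [-1, -18]
After 'add': [-19]
After 'dup': [-19, -19]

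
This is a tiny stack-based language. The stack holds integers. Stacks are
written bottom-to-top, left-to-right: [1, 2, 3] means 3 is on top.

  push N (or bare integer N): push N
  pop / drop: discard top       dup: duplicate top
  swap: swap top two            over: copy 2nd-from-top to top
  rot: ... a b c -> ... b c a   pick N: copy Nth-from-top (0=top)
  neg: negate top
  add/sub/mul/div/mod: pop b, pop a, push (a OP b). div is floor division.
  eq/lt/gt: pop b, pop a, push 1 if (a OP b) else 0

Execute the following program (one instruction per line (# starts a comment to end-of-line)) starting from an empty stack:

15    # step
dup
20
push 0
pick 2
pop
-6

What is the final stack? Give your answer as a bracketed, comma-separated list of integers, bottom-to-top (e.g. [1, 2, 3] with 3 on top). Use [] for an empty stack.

Answer: [15, 15, 20, 0, -6]

Derivation:
After 'push 15': [15]
After 'dup': [15, 15]
After 'push 20': [15, 15, 20]
After 'push 0': [15, 15, 20, 0]
After 'pick 2': [15, 15, 20, 0, 15]
After 'pop': [15, 15, 20, 0]
After 'push -6': [15, 15, 20, 0, -6]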